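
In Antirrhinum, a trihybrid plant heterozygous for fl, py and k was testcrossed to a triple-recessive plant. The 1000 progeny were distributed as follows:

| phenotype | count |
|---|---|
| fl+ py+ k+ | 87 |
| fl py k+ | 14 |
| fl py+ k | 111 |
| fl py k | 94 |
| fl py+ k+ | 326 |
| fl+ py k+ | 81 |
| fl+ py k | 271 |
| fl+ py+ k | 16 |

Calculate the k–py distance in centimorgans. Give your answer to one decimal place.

22.2 centimorgans

The two most frequent reciprocal classes, fl py+ k+ and fl+ py k, are the parental types, so the F1 was fl py+ k+ / fl+ py k.
The two rarest classes, fl py k+ and fl+ py+ k, are the double crossovers. Comparing them with the parentals, only the py allele has switched, so py is the middle locus and the order is fl – py – k.
Crossovers in the py–k interval produce the single-crossover classes fl py+ k and fl+ py k+ (111 + 81 = 192) plus the double crossovers (30).
RF(py–k) = (192 + 30) / 1000 = 222/1000 = 0.2220 → 22.2 centimorgans.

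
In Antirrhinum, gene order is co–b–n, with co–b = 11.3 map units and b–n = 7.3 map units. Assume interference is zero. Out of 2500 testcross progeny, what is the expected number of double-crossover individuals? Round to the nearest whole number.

21

Map distances give recombination frequencies of 0.113 and 0.073 for the two intervals.
With no interference, expected double-crossover frequency = 0.113 × 0.073 = 0.00825.
Expected number = 0.00825 × 2500 = 20.62 ≈ 21.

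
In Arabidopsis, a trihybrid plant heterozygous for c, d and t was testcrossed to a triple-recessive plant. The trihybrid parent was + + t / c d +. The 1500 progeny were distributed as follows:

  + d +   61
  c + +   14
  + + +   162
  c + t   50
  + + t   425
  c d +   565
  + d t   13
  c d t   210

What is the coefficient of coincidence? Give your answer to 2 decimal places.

The two rarest classes, + d t and c + +, are the double crossovers. Comparing them with the parentals, only the d allele has switched, so d is the middle locus and the order is c – d – t.
c–d: (111 + 27)/1500 = 0.0920; d–t: (372 + 27)/1500 = 0.2660.
Expected DCO frequency = 0.0920 × 0.2660 ≈ 0.02447; observed = 27/1500 ≈ 0.01800.
Coefficient of coincidence = 0.01800/0.02447 ≈ 0.74.

0.74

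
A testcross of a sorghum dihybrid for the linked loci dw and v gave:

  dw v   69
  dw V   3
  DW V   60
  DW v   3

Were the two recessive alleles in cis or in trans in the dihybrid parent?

cis

The two most frequent classes are DW V (60) and dw v (69); these are the parental (non-recombinant) types.
So the F1 carried DW V on one chromosome and dw v on the other — the recessive alleles are on the same chromosome (cis / coupling).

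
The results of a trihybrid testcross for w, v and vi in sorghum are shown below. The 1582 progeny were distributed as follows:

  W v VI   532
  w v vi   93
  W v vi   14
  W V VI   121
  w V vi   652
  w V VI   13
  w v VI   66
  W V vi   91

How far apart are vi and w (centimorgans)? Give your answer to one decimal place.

11.6 centimorgans

The two most frequent reciprocal classes, W v VI and w V vi, are the parental types, so the F1 was W v VI / w V vi.
The two rarest classes, W v vi and w V VI, are the double crossovers. Comparing them with the parentals, only the vi allele has switched, so vi is the middle locus and the order is w – vi – v.
Crossovers in the w–vi interval produce the single-crossover classes w v VI and W V vi (66 + 91 = 157) plus the double crossovers (27).
RF(w–vi) = (157 + 27) / 1582 = 184/1582 = 0.1163 → 11.6 centimorgans.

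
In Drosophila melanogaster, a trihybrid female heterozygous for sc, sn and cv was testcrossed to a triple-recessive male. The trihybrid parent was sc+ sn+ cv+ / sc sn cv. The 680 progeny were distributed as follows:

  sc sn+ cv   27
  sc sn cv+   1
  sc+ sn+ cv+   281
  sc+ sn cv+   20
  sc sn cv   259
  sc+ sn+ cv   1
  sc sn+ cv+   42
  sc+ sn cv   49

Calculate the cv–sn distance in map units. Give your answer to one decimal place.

The two rarest classes, sc+ sn+ cv and sc sn cv+, are the double crossovers. Comparing them with the parentals, only the cv allele has switched, so cv is the middle locus and the order is sc – cv – sn.
Crossovers in the cv–sn interval produce the single-crossover classes sc+ sn cv+ and sc sn+ cv (20 + 27 = 47) plus the double crossovers (2).
RF(cv–sn) = (47 + 2) / 680 = 49/680 = 0.0721 → 7.2 map units.

7.2 map units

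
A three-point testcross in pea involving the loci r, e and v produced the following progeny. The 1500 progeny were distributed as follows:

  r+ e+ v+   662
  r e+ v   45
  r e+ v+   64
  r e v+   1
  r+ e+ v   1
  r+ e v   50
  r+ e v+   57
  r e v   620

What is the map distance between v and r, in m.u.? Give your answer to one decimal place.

The two most frequent reciprocal classes, r+ e+ v+ and r e v, are the parental types, so the F1 was r+ e+ v+ / r e v.
The two rarest classes, r+ e+ v and r e v+, are the double crossovers. Comparing them with the parentals, only the v allele has switched, so v is the middle locus and the order is r – v – e.
Crossovers in the r–v interval produce the single-crossover classes r e+ v+ and r+ e v (64 + 50 = 114) plus the double crossovers (2).
RF(r–v) = (114 + 2) / 1500 = 116/1500 = 0.0773 → 7.7 m.u.

7.7 m.u.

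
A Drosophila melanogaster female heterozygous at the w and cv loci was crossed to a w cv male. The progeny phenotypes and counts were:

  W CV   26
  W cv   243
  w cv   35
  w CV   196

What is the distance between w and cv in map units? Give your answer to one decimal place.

The two most frequent classes, W cv (243) and w CV (196), are the parental types, so the F1 was W cv / w CV.
The recombinant classes are W CV and w cv: 26 + 35 = 61.
Recombination frequency = 61/500 = 0.1220 ≈ 12.2%, i.e. 12.2 map units.

12.2 map units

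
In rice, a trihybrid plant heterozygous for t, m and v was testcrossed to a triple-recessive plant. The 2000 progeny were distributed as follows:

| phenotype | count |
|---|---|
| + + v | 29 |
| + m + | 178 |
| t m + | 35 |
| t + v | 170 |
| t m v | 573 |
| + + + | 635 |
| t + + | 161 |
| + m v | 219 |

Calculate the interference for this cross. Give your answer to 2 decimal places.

The two most frequent reciprocal classes, + + + and t m v, are the parental types, so the F1 was + + + / t m v.
The two rarest classes, + + v and t m +, are the double crossovers. Comparing them with the parentals, only the v allele has switched, so v is the middle locus and the order is t – v – m.
t–v: (380 + 64)/2000 = 0.2220; v–m: (348 + 64)/2000 = 0.2060.
Expected DCO frequency = 0.2220 × 0.2060 ≈ 0.04573; observed = 64/2000 ≈ 0.03200.
Coefficient of coincidence = 0.03200/0.04573 ≈ 0.70; interference = 1 − 0.70 = 0.30.

0.30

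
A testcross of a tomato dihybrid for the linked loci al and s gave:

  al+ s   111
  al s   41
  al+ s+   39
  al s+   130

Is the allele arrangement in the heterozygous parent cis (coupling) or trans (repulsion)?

The two most frequent classes are al+ s (111) and al s+ (130); these are the parental (non-recombinant) types.
So the F1 carried al+ s on one chromosome and al s+ on the other — the recessive alleles are on opposite chromosomes (trans / repulsion).

trans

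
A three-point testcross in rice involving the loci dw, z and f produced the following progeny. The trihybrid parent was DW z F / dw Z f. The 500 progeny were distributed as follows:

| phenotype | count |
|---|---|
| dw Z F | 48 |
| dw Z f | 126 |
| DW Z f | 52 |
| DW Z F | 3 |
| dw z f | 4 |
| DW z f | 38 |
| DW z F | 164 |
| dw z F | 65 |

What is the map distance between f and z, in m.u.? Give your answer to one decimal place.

The two rarest classes, DW Z F and dw z f, are the double crossovers. Comparing them with the parentals, only the z allele has switched, so z is the middle locus and the order is dw – z – f.
Crossovers in the z–f interval produce the single-crossover classes DW z f and dw Z F (38 + 48 = 86) plus the double crossovers (7).
RF(z–f) = (86 + 7) / 500 = 93/500 = 0.1860 → 18.6 m.u.

18.6 m.u.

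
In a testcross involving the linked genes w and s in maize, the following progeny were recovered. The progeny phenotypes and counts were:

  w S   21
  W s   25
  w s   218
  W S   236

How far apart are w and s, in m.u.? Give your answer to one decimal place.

The two most frequent classes, W S (236) and w s (218), are the parental types, so the F1 was W S / w s.
The recombinant classes are W s and w S: 25 + 21 = 46.
Recombination frequency = 46/500 = 0.0920 ≈ 9.2%, i.e. 9.2 m.u.

9.2 m.u.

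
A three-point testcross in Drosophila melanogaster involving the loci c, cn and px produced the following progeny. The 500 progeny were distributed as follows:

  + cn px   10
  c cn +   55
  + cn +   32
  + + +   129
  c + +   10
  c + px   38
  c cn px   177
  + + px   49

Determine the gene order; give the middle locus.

The two most frequent reciprocal classes, c cn px and + + +, are the parental types, so the F1 was c cn px / + + +.
The two rarest classes, + cn px and c + +, are the double crossovers. Comparing them with the parentals, only the c allele has switched, so c is the middle locus and the order is cn – c – px.

c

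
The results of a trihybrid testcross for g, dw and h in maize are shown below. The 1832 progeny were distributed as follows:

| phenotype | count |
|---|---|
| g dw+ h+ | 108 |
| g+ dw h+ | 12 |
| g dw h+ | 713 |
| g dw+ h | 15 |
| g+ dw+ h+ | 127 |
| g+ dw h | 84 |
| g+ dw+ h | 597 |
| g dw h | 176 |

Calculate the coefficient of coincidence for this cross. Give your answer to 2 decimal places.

0.68

The two most frequent reciprocal classes, g dw h+ and g+ dw+ h, are the parental types, so the F1 was g dw h+ / g+ dw+ h.
The two rarest classes, g+ dw h+ and g dw+ h, are the double crossovers. Comparing them with the parentals, only the g allele has switched, so g is the middle locus and the order is dw – g – h.
dw–g: (192 + 27)/1832 = 0.1195; g–h: (303 + 27)/1832 = 0.1801.
Expected DCO frequency = 0.1195 × 0.1801 ≈ 0.02152; observed = 27/1832 ≈ 0.01474.
Coefficient of coincidence = 0.01474/0.02152 ≈ 0.68.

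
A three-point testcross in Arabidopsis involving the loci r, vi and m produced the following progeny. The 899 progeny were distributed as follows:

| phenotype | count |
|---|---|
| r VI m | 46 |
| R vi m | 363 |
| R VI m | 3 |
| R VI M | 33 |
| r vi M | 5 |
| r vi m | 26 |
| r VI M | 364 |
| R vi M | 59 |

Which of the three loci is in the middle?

The two most frequent reciprocal classes, R vi m and r VI M, are the parental types, so the F1 was R vi m / r VI M.
The two rarest classes, R VI m and r vi M, are the double crossovers. Comparing them with the parentals, only the vi allele has switched, so vi is the middle locus and the order is r – vi – m.

vi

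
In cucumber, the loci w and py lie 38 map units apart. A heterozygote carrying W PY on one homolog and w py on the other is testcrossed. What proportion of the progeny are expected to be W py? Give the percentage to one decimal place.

19.0%

A map distance of 38 map units corresponds to a recombination frequency of 0.380.
The F1 is W PY / w py, so W py is a recombinant gamete class with expected frequency r/2 = 0.380/2 = 0.1900.
That is 0.1900 = 19.0% of the progeny.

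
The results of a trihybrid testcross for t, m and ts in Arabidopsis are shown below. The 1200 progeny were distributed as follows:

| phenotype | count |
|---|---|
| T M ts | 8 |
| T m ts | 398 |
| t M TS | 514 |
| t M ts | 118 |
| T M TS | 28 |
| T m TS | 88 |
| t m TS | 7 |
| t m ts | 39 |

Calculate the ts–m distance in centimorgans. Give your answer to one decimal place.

The two most frequent reciprocal classes, T m ts and t M TS, are the parental types, so the F1 was T m ts / t M TS.
The two rarest classes, T M ts and t m TS, are the double crossovers. Comparing them with the parentals, only the m allele has switched, so m is the middle locus and the order is t – m – ts.
Crossovers in the m–ts interval produce the single-crossover classes T m TS and t M ts (88 + 118 = 206) plus the double crossovers (15).
RF(m–ts) = (206 + 15) / 1200 = 221/1200 = 0.1842 → 18.4 centimorgans.

18.4 centimorgans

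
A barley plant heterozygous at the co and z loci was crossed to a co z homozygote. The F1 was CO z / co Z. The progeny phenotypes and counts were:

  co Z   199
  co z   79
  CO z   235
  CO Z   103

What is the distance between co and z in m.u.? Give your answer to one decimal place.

29.5 m.u.

The recombinant classes are CO Z and co z: 103 + 79 = 182.
Recombination frequency = 182/616 = 0.2955 ≈ 29.5%, i.e. 29.5 m.u.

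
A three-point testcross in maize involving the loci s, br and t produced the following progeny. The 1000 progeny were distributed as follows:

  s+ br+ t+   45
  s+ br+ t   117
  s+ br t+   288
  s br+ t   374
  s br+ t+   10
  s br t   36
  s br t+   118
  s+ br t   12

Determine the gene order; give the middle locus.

The two most frequent reciprocal classes, s br+ t and s+ br t+, are the parental types, so the F1 was s br+ t / s+ br t+.
The two rarest classes, s br+ t+ and s+ br t, are the double crossovers. Comparing them with the parentals, only the t allele has switched, so t is the middle locus and the order is s – t – br.

t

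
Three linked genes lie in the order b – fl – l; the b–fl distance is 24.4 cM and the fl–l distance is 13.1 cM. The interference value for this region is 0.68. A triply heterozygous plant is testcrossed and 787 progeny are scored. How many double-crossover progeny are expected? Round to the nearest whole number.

8

Map distances give recombination frequencies of 0.244 and 0.131 for the two intervals.
With interference 0.68 (so coincidence = 0.32), expected double-crossover frequency = 0.244 × 0.131 × 0.32 = 0.01023.
Expected number = 0.01023 × 787 = 8.05 ≈ 8.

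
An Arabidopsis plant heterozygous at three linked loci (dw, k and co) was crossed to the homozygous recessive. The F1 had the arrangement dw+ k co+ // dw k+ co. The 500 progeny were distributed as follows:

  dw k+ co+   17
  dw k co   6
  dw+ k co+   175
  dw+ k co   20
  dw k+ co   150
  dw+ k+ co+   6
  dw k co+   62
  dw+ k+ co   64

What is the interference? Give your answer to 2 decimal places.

The two rarest classes, dw+ k+ co+ and dw k co, are the double crossovers. Comparing them with the parentals, only the k allele has switched, so k is the middle locus and the order is dw – k – co.
dw–k: (126 + 12)/500 = 0.2760; k–co: (37 + 12)/500 = 0.0980.
Expected DCO frequency = 0.2760 × 0.0980 ≈ 0.02705; observed = 12/500 ≈ 0.02400.
Coefficient of coincidence = 0.02400/0.02705 ≈ 0.89; interference = 1 − 0.89 = 0.11.

0.11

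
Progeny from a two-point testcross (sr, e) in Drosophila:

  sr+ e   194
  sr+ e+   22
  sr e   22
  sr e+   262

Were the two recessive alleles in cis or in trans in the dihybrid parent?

trans

The two most frequent classes are sr+ e (194) and sr e+ (262); these are the parental (non-recombinant) types.
So the F1 carried sr+ e on one chromosome and sr e+ on the other — the recessive alleles are on opposite chromosomes (trans / repulsion).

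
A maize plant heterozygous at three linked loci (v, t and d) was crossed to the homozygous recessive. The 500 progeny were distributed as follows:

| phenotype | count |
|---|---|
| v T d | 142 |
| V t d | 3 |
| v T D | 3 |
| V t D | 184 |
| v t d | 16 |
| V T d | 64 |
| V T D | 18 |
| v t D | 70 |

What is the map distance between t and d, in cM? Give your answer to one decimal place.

8.0 cM

The two most frequent reciprocal classes, V t D and v T d, are the parental types, so the F1 was V t D / v T d.
The two rarest classes, V t d and v T D, are the double crossovers. Comparing them with the parentals, only the d allele has switched, so d is the middle locus and the order is v – d – t.
Crossovers in the d–t interval produce the single-crossover classes V T D and v t d (18 + 16 = 34) plus the double crossovers (6).
RF(d–t) = (34 + 6) / 500 = 40/500 = 0.0800 → 8.0 cM.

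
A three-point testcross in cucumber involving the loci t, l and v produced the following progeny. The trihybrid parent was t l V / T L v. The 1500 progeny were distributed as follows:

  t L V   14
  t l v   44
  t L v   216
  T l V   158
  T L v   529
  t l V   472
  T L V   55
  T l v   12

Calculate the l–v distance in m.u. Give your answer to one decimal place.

8.3 m.u.

The two rarest classes, t L V and T l v, are the double crossovers. Comparing them with the parentals, only the l allele has switched, so l is the middle locus and the order is t – l – v.
Crossovers in the l–v interval produce the single-crossover classes t l v and T L V (44 + 55 = 99) plus the double crossovers (26).
RF(l–v) = (99 + 26) / 1500 = 125/1500 = 0.0833 → 8.3 m.u.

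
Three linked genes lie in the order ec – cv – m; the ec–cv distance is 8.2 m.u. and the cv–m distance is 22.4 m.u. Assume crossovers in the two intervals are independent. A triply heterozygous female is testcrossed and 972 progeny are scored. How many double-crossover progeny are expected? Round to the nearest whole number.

Map distances give recombination frequencies of 0.082 and 0.224 for the two intervals.
With no interference, expected double-crossover frequency = 0.082 × 0.224 = 0.01837.
Expected number = 0.01837 × 972 = 17.85 ≈ 18.

18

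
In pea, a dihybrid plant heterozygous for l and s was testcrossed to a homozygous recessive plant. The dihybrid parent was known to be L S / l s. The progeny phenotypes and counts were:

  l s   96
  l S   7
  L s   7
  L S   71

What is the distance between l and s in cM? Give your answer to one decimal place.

7.7 cM

The recombinant classes are L s and l S: 7 + 7 = 14.
Recombination frequency = 14/181 = 0.0773 ≈ 7.7%, i.e. 7.7 cM.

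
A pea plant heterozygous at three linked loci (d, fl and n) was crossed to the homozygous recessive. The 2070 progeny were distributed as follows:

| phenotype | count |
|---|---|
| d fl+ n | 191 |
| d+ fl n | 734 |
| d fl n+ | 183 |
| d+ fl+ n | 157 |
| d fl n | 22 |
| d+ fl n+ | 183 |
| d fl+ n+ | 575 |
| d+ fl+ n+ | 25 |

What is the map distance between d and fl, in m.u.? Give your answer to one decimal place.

The two most frequent reciprocal classes, d fl+ n+ and d+ fl n, are the parental types, so the F1 was d fl+ n+ / d+ fl n.
The two rarest classes, d+ fl+ n+ and d fl n, are the double crossovers. Comparing them with the parentals, only the d allele has switched, so d is the middle locus and the order is n – d – fl.
Crossovers in the d–fl interval produce the single-crossover classes d fl n+ and d+ fl+ n (183 + 157 = 340) plus the double crossovers (47).
RF(d–fl) = (340 + 47) / 2070 = 387/2070 = 0.1870 → 18.7 m.u.

18.7 m.u.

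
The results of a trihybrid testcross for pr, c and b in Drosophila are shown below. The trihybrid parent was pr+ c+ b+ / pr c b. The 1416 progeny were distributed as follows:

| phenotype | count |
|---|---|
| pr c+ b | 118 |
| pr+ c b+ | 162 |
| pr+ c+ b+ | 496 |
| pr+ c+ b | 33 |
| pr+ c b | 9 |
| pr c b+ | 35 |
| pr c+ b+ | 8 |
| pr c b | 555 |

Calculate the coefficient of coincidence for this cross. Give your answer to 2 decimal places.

The two rarest classes, pr c+ b+ and pr+ c b, are the double crossovers. Comparing them with the parentals, only the pr allele has switched, so pr is the middle locus and the order is b – pr – c.
b–pr: (68 + 17)/1416 = 0.0600; pr–c: (280 + 17)/1416 = 0.2097.
Expected DCO frequency = 0.0600 × 0.2097 ≈ 0.01258; observed = 17/1416 ≈ 0.01201.
Coefficient of coincidence = 0.01201/0.01258 ≈ 0.95.

0.95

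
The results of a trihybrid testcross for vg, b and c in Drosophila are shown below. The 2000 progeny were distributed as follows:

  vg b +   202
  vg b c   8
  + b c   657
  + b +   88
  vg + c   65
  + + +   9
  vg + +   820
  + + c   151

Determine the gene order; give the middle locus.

The two most frequent reciprocal classes, vg + + and + b c, are the parental types, so the F1 was vg + + / + b c.
The two rarest classes, + + + and vg b c, are the double crossovers. Comparing them with the parentals, only the vg allele has switched, so vg is the middle locus and the order is b – vg – c.

vg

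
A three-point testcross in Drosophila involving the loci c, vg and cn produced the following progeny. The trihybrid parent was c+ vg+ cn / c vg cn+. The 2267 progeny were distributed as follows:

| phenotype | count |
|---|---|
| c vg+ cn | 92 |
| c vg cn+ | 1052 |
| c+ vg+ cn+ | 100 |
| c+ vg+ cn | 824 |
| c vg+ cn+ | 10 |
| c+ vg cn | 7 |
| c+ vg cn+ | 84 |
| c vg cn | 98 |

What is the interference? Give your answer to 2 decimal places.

0.07

The two rarest classes, c+ vg cn and c vg+ cn+, are the double crossovers. Comparing them with the parentals, only the vg allele has switched, so vg is the middle locus and the order is c – vg – cn.
c–vg: (176 + 17)/2267 = 0.0851; vg–cn: (198 + 17)/2267 = 0.0948.
Expected DCO frequency = 0.0851 × 0.0948 ≈ 0.00807; observed = 17/2267 ≈ 0.00750.
Coefficient of coincidence = 0.00750/0.00807 ≈ 0.93; interference = 1 − 0.93 = 0.07.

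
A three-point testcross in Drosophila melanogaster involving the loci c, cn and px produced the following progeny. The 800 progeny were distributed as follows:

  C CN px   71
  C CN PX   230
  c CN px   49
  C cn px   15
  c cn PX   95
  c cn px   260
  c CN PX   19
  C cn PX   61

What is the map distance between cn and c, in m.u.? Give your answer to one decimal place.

18.0 m.u.

The two most frequent reciprocal classes, c cn px and C CN PX, are the parental types, so the F1 was c cn px / C CN PX.
The two rarest classes, C cn px and c CN PX, are the double crossovers. Comparing them with the parentals, only the c allele has switched, so c is the middle locus and the order is px – c – cn.
Crossovers in the c–cn interval produce the single-crossover classes c CN px and C cn PX (49 + 61 = 110) plus the double crossovers (34).
RF(c–cn) = (110 + 34) / 800 = 144/800 = 0.1800 → 18.0 m.u.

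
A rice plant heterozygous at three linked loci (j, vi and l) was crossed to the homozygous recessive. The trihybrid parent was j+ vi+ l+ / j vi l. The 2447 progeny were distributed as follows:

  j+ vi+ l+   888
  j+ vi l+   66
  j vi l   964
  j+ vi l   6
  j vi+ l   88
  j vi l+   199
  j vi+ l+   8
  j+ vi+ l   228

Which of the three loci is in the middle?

The two rarest classes, j vi+ l+ and j+ vi l, are the double crossovers. Comparing them with the parentals, only the j allele has switched, so j is the middle locus and the order is l – j – vi.

j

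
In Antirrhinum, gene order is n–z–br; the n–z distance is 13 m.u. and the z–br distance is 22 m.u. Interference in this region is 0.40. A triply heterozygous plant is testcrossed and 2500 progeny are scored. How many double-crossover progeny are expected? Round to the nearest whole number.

Map distances give recombination frequencies of 0.130 and 0.220 for the two intervals.
With interference 0.40 (so coincidence = 0.60), expected double-crossover frequency = 0.130 × 0.220 × 0.60 = 0.01716.
Expected number = 0.01716 × 2500 = 42.90 ≈ 43.

43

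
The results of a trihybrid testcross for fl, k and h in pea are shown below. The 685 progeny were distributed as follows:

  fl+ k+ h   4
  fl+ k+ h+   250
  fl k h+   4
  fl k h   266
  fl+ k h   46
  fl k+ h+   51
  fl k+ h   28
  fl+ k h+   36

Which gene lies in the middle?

h

The two most frequent reciprocal classes, fl k h and fl+ k+ h+, are the parental types, so the F1 was fl k h / fl+ k+ h+.
The two rarest classes, fl k h+ and fl+ k+ h, are the double crossovers. Comparing them with the parentals, only the h allele has switched, so h is the middle locus and the order is fl – h – k.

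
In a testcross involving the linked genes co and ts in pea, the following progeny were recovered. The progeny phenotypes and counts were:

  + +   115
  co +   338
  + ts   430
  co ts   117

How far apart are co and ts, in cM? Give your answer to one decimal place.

23.2 cM

The two most frequent classes, + ts (430) and co + (338), are the parental types, so the F1 was + ts / co +.
The recombinant classes are + + and co ts: 115 + 117 = 232.
Recombination frequency = 232/1000 = 0.2320 ≈ 23.2%, i.e. 23.2 cM.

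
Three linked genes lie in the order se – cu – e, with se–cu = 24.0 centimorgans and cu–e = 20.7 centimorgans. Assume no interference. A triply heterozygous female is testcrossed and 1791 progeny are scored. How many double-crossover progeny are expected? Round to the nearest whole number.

89

Map distances give recombination frequencies of 0.240 and 0.207 for the two intervals.
With no interference, expected double-crossover frequency = 0.240 × 0.207 = 0.04968.
Expected number = 0.04968 × 1791 = 88.98 ≈ 89.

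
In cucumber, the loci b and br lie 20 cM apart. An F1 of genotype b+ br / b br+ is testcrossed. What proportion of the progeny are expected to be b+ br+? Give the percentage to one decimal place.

A map distance of 20 cM corresponds to a recombination frequency of 0.200.
The F1 is b+ br / b br+, so b+ br+ is a recombinant gamete class with expected frequency r/2 = 0.200/2 = 0.1000.
That is 0.1000 = 10.0% of the progeny.

10.0%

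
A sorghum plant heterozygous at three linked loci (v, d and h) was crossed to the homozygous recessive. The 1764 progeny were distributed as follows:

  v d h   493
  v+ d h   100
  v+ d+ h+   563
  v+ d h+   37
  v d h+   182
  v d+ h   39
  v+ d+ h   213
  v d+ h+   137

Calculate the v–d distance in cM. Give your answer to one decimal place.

The two most frequent reciprocal classes, v+ d+ h+ and v d h, are the parental types, so the F1 was v+ d+ h+ / v d h.
The two rarest classes, v+ d h+ and v d+ h, are the double crossovers. Comparing them with the parentals, only the d allele has switched, so d is the middle locus and the order is h – d – v.
Crossovers in the d–v interval produce the single-crossover classes v d+ h+ and v+ d h (137 + 100 = 237) plus the double crossovers (76).
RF(d–v) = (237 + 76) / 1764 = 313/1764 = 0.1774 → 17.7 cM.

17.7 cM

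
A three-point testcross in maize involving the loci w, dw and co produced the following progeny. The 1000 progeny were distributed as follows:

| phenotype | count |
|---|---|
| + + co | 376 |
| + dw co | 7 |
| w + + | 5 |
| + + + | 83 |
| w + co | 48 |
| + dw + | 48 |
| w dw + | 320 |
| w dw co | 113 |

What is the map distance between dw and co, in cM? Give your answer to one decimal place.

20.8 cM

The two most frequent reciprocal classes, + + co and w dw +, are the parental types, so the F1 was + + co / w dw +.
The two rarest classes, + dw co and w + +, are the double crossovers. Comparing them with the parentals, only the dw allele has switched, so dw is the middle locus and the order is w – dw – co.
Crossovers in the dw–co interval produce the single-crossover classes + + + and w dw co (83 + 113 = 196) plus the double crossovers (12).
RF(dw–co) = (196 + 12) / 1000 = 208/1000 = 0.2080 → 20.8 cM.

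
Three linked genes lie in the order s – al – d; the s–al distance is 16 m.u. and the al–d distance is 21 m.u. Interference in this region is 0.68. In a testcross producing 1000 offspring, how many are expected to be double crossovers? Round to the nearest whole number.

Map distances give recombination frequencies of 0.160 and 0.210 for the two intervals.
With interference 0.68 (so coincidence = 0.32), expected double-crossover frequency = 0.160 × 0.210 × 0.32 = 0.01075.
Expected number = 0.01075 × 1000 = 10.75 ≈ 11.

11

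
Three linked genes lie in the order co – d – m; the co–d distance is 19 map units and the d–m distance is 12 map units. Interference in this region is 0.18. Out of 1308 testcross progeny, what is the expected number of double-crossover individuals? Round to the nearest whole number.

Map distances give recombination frequencies of 0.190 and 0.120 for the two intervals.
With interference 0.18 (so coincidence = 0.82), expected double-crossover frequency = 0.190 × 0.120 × 0.82 = 0.01870.
Expected number = 0.01870 × 1308 = 24.45 ≈ 24.

24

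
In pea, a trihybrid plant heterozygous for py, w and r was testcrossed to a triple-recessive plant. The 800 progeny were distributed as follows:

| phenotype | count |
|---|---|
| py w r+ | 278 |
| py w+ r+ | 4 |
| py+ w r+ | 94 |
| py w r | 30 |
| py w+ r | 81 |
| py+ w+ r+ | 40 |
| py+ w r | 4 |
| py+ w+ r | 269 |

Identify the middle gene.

w

The two most frequent reciprocal classes, py w r+ and py+ w+ r, are the parental types, so the F1 was py w r+ / py+ w+ r.
The two rarest classes, py w+ r+ and py+ w r, are the double crossovers. Comparing them with the parentals, only the w allele has switched, so w is the middle locus and the order is py – w – r.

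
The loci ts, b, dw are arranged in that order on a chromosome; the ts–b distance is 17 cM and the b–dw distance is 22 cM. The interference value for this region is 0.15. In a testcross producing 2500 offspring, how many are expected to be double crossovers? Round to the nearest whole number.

Map distances give recombination frequencies of 0.170 and 0.220 for the two intervals.
With interference 0.15 (so coincidence = 0.85), expected double-crossover frequency = 0.170 × 0.220 × 0.85 = 0.03179.
Expected number = 0.03179 × 2500 = 79.47 ≈ 79.

79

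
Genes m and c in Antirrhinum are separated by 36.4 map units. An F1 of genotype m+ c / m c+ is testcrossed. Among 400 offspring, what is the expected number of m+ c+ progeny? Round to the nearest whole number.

A map distance of 36.4 map units corresponds to a recombination frequency of 0.364.
The F1 is m+ c / m c+, so m+ c+ is a recombinant gamete class with expected frequency r/2 = 0.364/2 = 0.1820.
Expected number = 0.1820 × 400 = 72.80 ≈ 73.

73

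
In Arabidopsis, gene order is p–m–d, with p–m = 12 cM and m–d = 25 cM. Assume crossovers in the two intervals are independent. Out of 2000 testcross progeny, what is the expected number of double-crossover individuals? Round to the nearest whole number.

Map distances give recombination frequencies of 0.120 and 0.250 for the two intervals.
With no interference, expected double-crossover frequency = 0.120 × 0.250 = 0.03000.
Expected number = 0.03000 × 2000 = 60.00 ≈ 60.

60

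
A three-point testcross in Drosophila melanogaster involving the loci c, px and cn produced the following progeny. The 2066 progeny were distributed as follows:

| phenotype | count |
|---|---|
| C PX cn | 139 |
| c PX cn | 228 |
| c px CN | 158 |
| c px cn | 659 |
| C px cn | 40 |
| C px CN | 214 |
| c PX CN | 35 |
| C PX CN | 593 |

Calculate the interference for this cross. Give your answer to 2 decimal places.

0.19

The two most frequent reciprocal classes, c px cn and C PX CN, are the parental types, so the F1 was c px cn / C PX CN.
The two rarest classes, C px cn and c PX CN, are the double crossovers. Comparing them with the parentals, only the c allele has switched, so c is the middle locus and the order is px – c – cn.
px–c: (442 + 75)/2066 = 0.2502; c–cn: (297 + 75)/2066 = 0.1801.
Expected DCO frequency = 0.2502 × 0.1801 ≈ 0.04506; observed = 75/2066 ≈ 0.03630.
Coefficient of coincidence = 0.03630/0.04506 ≈ 0.81; interference = 1 − 0.81 = 0.19.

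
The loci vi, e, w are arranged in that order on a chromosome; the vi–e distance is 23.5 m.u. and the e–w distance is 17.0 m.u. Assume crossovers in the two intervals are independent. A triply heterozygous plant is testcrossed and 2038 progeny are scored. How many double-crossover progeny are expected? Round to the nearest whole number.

Map distances give recombination frequencies of 0.235 and 0.170 for the two intervals.
With no interference, expected double-crossover frequency = 0.235 × 0.170 = 0.03995.
Expected number = 0.03995 × 2038 = 81.42 ≈ 81.

81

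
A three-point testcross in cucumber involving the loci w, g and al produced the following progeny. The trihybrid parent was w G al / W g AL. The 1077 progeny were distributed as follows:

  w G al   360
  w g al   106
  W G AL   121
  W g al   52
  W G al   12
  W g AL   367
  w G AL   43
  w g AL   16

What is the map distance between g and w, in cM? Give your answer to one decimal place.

The two rarest classes, W G al and w g AL, are the double crossovers. Comparing them with the parentals, only the w allele has switched, so w is the middle locus and the order is g – w – al.
Crossovers in the g–w interval produce the single-crossover classes w g al and W G AL (106 + 121 = 227) plus the double crossovers (28).
RF(g–w) = (227 + 28) / 1077 = 255/1077 = 0.2368 → 23.7 cM.

23.7 cM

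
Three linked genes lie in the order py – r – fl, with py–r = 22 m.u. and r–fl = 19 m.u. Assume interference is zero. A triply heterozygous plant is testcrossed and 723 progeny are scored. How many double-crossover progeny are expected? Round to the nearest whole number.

Map distances give recombination frequencies of 0.220 and 0.190 for the two intervals.
With no interference, expected double-crossover frequency = 0.220 × 0.190 = 0.04180.
Expected number = 0.04180 × 723 = 30.22 ≈ 30.

30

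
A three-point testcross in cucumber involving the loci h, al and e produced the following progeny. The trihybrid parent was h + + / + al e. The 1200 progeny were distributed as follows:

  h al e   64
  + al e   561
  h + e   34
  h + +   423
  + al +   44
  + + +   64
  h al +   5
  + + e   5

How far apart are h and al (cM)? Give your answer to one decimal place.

The two rarest classes, h al + and + + e, are the double crossovers. Comparing them with the parentals, only the al allele has switched, so al is the middle locus and the order is e – al – h.
Crossovers in the al–h interval produce the single-crossover classes + + + and h al e (64 + 64 = 128) plus the double crossovers (10).
RF(al–h) = (128 + 10) / 1200 = 138/1200 = 0.1150 → 11.5 cM.

11.5 cM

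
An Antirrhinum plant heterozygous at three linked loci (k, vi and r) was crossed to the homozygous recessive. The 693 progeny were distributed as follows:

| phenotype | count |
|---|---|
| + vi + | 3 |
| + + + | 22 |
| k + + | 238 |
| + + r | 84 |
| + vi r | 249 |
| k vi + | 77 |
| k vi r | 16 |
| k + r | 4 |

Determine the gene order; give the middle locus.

The two most frequent reciprocal classes, k + + and + vi r, are the parental types, so the F1 was k + + / + vi r.
The two rarest classes, k + r and + vi +, are the double crossovers. Comparing them with the parentals, only the r allele has switched, so r is the middle locus and the order is k – r – vi.

r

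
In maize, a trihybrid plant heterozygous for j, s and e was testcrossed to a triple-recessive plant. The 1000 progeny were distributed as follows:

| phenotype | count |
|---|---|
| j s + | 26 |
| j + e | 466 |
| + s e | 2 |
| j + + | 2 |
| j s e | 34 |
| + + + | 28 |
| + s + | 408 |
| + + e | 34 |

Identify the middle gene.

e

The two most frequent reciprocal classes, + s + and j + e, are the parental types, so the F1 was + s + / j + e.
The two rarest classes, + s e and j + +, are the double crossovers. Comparing them with the parentals, only the e allele has switched, so e is the middle locus and the order is j – e – s.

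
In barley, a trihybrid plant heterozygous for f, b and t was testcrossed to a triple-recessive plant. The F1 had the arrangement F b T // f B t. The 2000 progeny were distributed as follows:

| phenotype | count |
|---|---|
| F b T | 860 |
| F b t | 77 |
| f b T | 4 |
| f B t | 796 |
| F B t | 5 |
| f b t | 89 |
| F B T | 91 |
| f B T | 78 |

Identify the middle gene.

f

The two rarest classes, f b T and F B t, are the double crossovers. Comparing them with the parentals, only the f allele has switched, so f is the middle locus and the order is b – f – t.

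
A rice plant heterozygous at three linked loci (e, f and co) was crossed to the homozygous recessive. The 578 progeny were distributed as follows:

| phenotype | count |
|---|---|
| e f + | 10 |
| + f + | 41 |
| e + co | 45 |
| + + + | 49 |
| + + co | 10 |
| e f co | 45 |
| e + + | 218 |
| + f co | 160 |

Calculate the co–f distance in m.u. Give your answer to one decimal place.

18.3 m.u.

The two most frequent reciprocal classes, e + + and + f co, are the parental types, so the F1 was e + + / + f co.
The two rarest classes, e f + and + + co, are the double crossovers. Comparing them with the parentals, only the f allele has switched, so f is the middle locus and the order is co – f – e.
Crossovers in the co–f interval produce the single-crossover classes e + co and + f + (45 + 41 = 86) plus the double crossovers (20).
RF(co–f) = (86 + 20) / 578 = 106/578 = 0.1834 → 18.3 m.u.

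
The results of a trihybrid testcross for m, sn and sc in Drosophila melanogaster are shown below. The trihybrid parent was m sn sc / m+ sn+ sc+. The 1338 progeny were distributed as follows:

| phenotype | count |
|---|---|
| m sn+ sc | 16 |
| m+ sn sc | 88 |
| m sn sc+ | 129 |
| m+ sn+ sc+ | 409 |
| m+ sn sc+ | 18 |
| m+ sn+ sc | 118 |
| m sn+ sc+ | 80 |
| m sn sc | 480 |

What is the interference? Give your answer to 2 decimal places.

The two rarest classes, m sn+ sc and m+ sn sc+, are the double crossovers. Comparing them with the parentals, only the sn allele has switched, so sn is the middle locus and the order is sc – sn – m.
sc–sn: (247 + 34)/1338 = 0.2100; sn–m: (168 + 34)/1338 = 0.1510.
Expected DCO frequency = 0.2100 × 0.1510 ≈ 0.03171; observed = 34/1338 ≈ 0.02541.
Coefficient of coincidence = 0.02541/0.03171 ≈ 0.80; interference = 1 − 0.80 = 0.20.

0.20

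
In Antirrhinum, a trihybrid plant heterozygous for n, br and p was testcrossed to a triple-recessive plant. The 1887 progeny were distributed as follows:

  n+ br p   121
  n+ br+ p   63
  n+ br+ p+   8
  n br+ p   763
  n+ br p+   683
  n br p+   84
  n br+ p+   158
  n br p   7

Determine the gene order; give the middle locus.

br

The two most frequent reciprocal classes, n br+ p and n+ br p+, are the parental types, so the F1 was n br+ p / n+ br p+.
The two rarest classes, n br p and n+ br+ p+, are the double crossovers. Comparing them with the parentals, only the br allele has switched, so br is the middle locus and the order is n – br – p.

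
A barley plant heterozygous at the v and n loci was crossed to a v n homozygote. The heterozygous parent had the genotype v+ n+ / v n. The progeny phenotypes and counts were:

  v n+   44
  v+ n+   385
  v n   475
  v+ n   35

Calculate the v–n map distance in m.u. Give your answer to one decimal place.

The recombinant classes are v+ n and v n+: 35 + 44 = 79.
Recombination frequency = 79/939 = 0.0841 ≈ 8.4%, i.e. 8.4 m.u.

8.4 m.u.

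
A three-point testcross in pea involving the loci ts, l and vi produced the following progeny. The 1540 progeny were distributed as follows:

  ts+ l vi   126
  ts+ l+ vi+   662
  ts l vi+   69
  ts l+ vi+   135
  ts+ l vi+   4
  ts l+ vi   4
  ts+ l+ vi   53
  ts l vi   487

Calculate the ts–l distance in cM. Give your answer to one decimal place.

The two most frequent reciprocal classes, ts+ l+ vi+ and ts l vi, are the parental types, so the F1 was ts+ l+ vi+ / ts l vi.
The two rarest classes, ts+ l vi+ and ts l+ vi, are the double crossovers. Comparing them with the parentals, only the l allele has switched, so l is the middle locus and the order is vi – l – ts.
Crossovers in the l–ts interval produce the single-crossover classes ts l+ vi+ and ts+ l vi (135 + 126 = 261) plus the double crossovers (8).
RF(l–ts) = (261 + 8) / 1540 = 269/1540 = 0.1747 → 17.5 cM.

17.5 cM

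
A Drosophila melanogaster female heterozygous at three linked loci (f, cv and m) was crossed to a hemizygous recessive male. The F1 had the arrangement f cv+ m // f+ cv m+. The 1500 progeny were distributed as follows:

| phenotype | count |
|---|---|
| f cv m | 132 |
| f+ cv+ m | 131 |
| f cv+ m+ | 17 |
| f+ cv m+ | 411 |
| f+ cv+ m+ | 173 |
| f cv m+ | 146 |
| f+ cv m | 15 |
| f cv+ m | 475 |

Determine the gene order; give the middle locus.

The two rarest classes, f cv+ m+ and f+ cv m, are the double crossovers. Comparing them with the parentals, only the m allele has switched, so m is the middle locus and the order is cv – m – f.

m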